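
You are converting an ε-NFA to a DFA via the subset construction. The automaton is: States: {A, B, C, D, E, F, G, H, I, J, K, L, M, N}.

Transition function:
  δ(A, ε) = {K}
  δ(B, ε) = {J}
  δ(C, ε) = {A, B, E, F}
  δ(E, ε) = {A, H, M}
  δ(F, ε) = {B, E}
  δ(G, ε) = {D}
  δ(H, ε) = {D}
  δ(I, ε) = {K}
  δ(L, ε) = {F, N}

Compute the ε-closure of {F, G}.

Start with {F, G}.
From F via ε: add B, E.
From G via ε: add D.
From B via ε: add J.
From E via ε: add A, H, M.
From A via ε: add K.
No new states can be added; the closed set is {A, B, D, E, F, G, H, J, K, M}.

{A, B, D, E, F, G, H, J, K, M}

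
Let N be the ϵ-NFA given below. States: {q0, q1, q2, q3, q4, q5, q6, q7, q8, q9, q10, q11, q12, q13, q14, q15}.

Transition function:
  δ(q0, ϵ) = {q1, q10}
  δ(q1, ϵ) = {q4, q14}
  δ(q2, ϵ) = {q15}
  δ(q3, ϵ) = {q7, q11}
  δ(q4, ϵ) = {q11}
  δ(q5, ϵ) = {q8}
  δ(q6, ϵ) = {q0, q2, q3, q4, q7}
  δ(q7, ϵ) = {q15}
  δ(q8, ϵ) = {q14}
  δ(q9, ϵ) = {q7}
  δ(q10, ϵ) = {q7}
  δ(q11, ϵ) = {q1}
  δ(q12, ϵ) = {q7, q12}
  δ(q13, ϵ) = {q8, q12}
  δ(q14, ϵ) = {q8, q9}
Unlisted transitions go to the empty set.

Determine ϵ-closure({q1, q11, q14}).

Start with {q1, q11, q14}.
From q1 via ϵ: add q4.
From q14 via ϵ: add q8, q9.
From q9 via ϵ: add q7.
From q7 via ϵ: add q15.
No new states can be added; the closed set is {q1, q4, q7, q8, q9, q11, q14, q15}.

{q1, q4, q7, q8, q9, q11, q14, q15}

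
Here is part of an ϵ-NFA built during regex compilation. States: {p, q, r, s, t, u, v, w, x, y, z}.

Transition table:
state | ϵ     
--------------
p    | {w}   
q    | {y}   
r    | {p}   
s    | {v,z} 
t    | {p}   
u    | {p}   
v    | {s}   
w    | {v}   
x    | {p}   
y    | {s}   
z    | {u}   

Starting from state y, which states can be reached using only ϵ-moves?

{p, s, u, v, w, y, z}

Start with {y}.
From y via ϵ: add s.
From s via ϵ: add v, z.
From z via ϵ: add u.
From u via ϵ: add p.
From p via ϵ: add w.
No new states can be added; the closed set is {p, s, u, v, w, y, z}.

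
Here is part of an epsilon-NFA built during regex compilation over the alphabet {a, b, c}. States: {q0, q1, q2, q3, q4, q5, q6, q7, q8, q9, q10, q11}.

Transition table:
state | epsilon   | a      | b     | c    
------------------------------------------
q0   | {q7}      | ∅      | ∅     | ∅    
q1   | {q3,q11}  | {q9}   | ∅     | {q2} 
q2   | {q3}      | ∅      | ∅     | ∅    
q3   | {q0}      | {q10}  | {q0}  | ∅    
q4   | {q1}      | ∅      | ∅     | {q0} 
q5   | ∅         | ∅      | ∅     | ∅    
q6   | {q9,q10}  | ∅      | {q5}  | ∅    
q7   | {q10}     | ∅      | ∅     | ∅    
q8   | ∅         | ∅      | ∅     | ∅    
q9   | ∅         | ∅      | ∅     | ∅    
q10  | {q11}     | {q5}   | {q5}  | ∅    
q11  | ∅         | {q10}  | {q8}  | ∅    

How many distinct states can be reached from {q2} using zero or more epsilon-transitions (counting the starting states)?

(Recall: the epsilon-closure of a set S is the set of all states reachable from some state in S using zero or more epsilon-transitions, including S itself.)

6

Start with {q2}.
From q2 via epsilon: add q3.
From q3 via epsilon: add q0.
From q0 via epsilon: add q7.
From q7 via epsilon: add q10.
From q10 via epsilon: add q11.
epsilon-closure = {q0, q2, q3, q7, q10, q11}, which has 6 states.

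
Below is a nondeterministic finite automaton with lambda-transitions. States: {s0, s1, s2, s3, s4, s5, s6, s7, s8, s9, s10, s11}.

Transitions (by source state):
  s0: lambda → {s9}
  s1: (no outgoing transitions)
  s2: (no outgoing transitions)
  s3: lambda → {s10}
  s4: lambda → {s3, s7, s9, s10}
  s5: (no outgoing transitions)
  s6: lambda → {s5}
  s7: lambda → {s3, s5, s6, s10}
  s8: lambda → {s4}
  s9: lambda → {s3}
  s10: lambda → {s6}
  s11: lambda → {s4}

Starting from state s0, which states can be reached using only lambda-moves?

{s0, s3, s5, s6, s9, s10}

Start with {s0}.
From s0 via lambda: add s9.
From s9 via lambda: add s3.
From s3 via lambda: add s10.
From s10 via lambda: add s6.
From s6 via lambda: add s5.
No new states can be added; the closed set is {s0, s3, s5, s6, s9, s10}.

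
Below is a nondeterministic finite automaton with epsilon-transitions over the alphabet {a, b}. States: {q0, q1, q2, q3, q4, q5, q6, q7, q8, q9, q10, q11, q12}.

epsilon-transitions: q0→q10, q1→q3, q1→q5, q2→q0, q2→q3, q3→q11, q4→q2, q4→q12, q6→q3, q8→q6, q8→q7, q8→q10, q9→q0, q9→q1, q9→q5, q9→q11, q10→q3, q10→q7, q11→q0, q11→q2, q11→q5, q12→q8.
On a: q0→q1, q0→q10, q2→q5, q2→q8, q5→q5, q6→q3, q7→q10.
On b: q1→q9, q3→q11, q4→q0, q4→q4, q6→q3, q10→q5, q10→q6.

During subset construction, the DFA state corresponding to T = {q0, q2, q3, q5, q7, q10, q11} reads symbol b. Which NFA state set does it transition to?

q3 on b → {q11}.
q10 on b → {q5, q6}.
No b-transition from q0, q2, q5, q7, q11.
Union after reading b: {q5, q6, q11}.
Now take the epsilon-closure:
From q6 via epsilon: add q3.
From q11 via epsilon: add q0, q2.
From q0 via epsilon: add q10.
From q10 via epsilon: add q7.
No new states can be added; the closed set is {q0, q2, q3, q5, q6, q7, q10, q11}.

{q0, q2, q3, q5, q6, q7, q10, q11}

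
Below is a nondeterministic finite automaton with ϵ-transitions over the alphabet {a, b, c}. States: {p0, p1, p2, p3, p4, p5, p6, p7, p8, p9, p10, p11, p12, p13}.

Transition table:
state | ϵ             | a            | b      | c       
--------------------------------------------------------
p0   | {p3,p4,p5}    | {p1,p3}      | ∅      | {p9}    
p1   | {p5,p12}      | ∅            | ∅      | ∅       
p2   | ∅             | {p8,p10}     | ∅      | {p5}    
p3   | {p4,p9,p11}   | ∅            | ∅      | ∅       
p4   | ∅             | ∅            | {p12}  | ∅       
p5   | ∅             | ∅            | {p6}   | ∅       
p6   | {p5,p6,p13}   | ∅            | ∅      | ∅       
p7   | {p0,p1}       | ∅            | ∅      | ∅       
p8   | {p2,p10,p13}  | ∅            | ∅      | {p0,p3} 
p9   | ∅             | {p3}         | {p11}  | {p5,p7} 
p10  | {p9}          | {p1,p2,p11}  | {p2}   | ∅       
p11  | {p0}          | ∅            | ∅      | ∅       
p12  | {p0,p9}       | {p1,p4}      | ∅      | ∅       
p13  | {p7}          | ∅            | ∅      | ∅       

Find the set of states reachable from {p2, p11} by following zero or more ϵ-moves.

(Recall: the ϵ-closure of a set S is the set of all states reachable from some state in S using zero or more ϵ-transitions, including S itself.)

Start with {p2, p11}.
From p11 via ϵ: add p0.
From p0 via ϵ: add p3, p4, p5.
From p3 via ϵ: add p9.
No new states can be added; the closed set is {p0, p2, p3, p4, p5, p9, p11}.

{p0, p2, p3, p4, p5, p9, p11}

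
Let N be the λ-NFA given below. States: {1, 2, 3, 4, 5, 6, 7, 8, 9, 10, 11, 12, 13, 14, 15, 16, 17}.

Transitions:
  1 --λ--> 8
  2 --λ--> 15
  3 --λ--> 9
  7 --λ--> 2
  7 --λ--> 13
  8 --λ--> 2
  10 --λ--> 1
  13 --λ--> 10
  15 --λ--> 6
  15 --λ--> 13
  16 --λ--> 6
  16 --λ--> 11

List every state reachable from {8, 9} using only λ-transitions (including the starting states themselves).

Start with {8, 9}.
From 8 via λ: add 2.
From 2 via λ: add 15.
From 15 via λ: add 6, 13.
From 13 via λ: add 10.
From 10 via λ: add 1.
No new states can be added; the closed set is {1, 2, 6, 8, 9, 10, 13, 15}.

{1, 2, 6, 8, 9, 10, 13, 15}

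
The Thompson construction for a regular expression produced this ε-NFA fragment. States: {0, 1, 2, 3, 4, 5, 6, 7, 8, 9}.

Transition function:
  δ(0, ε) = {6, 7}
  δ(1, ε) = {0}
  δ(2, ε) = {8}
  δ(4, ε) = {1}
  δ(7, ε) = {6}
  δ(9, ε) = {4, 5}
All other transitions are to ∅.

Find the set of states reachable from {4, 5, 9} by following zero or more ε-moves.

{0, 1, 4, 5, 6, 7, 9}

Start with {4, 5, 9}.
From 4 via ε: add 1.
From 1 via ε: add 0.
From 0 via ε: add 6, 7.
No new states can be added; the closed set is {0, 1, 4, 5, 6, 7, 9}.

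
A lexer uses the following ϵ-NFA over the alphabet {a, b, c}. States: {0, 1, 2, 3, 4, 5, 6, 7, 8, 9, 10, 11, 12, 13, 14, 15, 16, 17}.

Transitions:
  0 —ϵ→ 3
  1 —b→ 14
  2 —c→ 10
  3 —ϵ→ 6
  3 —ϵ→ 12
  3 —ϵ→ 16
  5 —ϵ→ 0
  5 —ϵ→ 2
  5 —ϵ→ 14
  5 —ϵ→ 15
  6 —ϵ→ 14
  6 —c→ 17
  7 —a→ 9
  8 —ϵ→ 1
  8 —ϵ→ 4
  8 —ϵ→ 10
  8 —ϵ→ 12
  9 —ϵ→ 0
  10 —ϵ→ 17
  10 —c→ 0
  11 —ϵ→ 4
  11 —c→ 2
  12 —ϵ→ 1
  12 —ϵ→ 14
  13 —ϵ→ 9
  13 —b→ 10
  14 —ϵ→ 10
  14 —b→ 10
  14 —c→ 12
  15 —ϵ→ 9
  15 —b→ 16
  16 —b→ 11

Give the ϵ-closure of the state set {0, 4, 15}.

{0, 1, 3, 4, 6, 9, 10, 12, 14, 15, 16, 17}

Start with {0, 4, 15}.
From 0 via ϵ: add 3.
From 15 via ϵ: add 9.
From 3 via ϵ: add 6, 12, 16.
From 6 via ϵ: add 14.
From 12 via ϵ: add 1.
From 14 via ϵ: add 10.
From 10 via ϵ: add 17.
No new states can be added; the closed set is {0, 1, 3, 4, 6, 9, 10, 12, 14, 15, 16, 17}.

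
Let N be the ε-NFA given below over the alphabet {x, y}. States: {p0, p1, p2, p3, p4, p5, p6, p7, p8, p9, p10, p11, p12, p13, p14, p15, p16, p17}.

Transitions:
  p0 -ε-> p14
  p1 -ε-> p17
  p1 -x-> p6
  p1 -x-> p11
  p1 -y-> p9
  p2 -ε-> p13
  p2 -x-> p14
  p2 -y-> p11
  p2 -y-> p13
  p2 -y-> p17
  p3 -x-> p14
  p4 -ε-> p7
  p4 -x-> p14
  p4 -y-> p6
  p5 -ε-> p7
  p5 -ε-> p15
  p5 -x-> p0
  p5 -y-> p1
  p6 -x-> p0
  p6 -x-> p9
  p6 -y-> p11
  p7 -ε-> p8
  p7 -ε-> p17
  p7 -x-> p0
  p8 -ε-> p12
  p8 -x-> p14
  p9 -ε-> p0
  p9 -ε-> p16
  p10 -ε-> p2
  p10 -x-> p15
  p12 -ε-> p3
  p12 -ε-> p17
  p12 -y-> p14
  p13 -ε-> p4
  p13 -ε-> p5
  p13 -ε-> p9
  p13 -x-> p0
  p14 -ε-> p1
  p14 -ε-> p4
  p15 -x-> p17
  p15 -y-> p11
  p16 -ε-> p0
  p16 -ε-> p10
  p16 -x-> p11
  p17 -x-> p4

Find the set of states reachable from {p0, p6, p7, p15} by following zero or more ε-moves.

Start with {p0, p6, p7, p15}.
From p0 via ε: add p14.
From p7 via ε: add p8, p17.
From p8 via ε: add p12.
From p14 via ε: add p1, p4.
From p12 via ε: add p3.
No new states can be added; the closed set is {p0, p1, p3, p4, p6, p7, p8, p12, p14, p15, p17}.

{p0, p1, p3, p4, p6, p7, p8, p12, p14, p15, p17}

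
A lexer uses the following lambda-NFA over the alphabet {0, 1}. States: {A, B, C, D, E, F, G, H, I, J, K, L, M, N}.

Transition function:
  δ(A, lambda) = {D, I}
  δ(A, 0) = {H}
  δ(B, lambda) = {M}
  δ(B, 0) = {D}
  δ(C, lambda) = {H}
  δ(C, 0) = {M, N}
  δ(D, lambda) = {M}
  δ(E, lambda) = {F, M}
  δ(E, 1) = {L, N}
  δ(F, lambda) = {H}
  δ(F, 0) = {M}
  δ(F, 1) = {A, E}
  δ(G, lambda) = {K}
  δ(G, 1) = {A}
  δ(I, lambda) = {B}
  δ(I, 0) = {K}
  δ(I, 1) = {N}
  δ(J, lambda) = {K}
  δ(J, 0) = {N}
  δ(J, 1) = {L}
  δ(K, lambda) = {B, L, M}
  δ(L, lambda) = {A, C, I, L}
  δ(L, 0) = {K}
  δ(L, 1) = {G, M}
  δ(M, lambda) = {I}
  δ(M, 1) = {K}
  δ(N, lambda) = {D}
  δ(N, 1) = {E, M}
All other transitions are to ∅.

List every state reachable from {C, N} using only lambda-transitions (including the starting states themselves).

Start with {C, N}.
From C via lambda: add H.
From N via lambda: add D.
From D via lambda: add M.
From M via lambda: add I.
From I via lambda: add B.
No new states can be added; the closed set is {B, C, D, H, I, M, N}.

{B, C, D, H, I, M, N}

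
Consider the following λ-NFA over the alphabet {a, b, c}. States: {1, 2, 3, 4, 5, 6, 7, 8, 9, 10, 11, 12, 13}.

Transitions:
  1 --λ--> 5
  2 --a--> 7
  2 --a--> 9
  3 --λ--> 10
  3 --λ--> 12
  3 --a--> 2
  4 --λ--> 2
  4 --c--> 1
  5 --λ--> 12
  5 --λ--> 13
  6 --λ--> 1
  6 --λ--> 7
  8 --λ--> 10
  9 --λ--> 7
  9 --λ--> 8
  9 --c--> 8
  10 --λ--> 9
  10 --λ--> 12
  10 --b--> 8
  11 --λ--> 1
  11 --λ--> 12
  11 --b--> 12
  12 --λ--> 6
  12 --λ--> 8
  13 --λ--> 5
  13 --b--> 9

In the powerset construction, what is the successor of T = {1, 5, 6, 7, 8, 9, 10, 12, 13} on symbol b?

10 on b → {8}.
13 on b → {9}.
No b-transition from 1, 5, 6, 7, 8, 9, 12.
Union after reading b: {8, 9}.
Now take the λ-closure:
From 8 via λ: add 10.
From 9 via λ: add 7.
From 10 via λ: add 12.
From 12 via λ: add 6.
From 6 via λ: add 1.
From 1 via λ: add 5.
From 5 via λ: add 13.
No new states can be added; the closed set is {1, 5, 6, 7, 8, 9, 10, 12, 13}.

{1, 5, 6, 7, 8, 9, 10, 12, 13}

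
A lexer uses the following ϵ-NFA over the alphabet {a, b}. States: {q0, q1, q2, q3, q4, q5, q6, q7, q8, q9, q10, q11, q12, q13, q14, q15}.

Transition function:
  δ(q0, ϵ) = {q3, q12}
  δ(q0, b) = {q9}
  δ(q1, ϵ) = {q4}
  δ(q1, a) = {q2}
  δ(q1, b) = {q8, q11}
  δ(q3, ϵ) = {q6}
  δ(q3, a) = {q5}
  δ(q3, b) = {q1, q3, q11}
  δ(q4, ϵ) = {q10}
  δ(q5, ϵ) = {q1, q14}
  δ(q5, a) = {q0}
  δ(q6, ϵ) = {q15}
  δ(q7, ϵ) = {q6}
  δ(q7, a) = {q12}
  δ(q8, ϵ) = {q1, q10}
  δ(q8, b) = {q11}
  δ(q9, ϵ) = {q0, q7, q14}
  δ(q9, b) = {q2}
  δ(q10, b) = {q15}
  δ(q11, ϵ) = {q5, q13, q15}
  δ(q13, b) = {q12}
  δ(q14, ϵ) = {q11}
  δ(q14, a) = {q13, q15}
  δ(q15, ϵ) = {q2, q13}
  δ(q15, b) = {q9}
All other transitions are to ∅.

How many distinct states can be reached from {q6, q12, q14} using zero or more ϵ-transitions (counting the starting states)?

Start with {q6, q12, q14}.
From q6 via ϵ: add q15.
From q14 via ϵ: add q11.
From q11 via ϵ: add q5, q13.
From q15 via ϵ: add q2.
From q5 via ϵ: add q1.
From q1 via ϵ: add q4.
From q4 via ϵ: add q10.
ϵ-closure = {q1, q2, q4, q5, q6, q10, q11, q12, q13, q14, q15}, which has 11 states.

11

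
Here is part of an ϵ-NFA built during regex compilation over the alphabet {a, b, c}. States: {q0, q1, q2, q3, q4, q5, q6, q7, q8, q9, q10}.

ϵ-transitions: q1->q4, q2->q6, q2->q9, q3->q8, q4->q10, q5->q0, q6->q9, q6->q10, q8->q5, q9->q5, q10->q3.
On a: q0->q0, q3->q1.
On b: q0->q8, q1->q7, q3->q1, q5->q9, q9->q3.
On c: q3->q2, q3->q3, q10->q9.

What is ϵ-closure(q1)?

Start with {q1}.
From q1 via ϵ: add q4.
From q4 via ϵ: add q10.
From q10 via ϵ: add q3.
From q3 via ϵ: add q8.
From q8 via ϵ: add q5.
From q5 via ϵ: add q0.
No new states can be added; the closed set is {q0, q1, q3, q4, q5, q8, q10}.

{q0, q1, q3, q4, q5, q8, q10}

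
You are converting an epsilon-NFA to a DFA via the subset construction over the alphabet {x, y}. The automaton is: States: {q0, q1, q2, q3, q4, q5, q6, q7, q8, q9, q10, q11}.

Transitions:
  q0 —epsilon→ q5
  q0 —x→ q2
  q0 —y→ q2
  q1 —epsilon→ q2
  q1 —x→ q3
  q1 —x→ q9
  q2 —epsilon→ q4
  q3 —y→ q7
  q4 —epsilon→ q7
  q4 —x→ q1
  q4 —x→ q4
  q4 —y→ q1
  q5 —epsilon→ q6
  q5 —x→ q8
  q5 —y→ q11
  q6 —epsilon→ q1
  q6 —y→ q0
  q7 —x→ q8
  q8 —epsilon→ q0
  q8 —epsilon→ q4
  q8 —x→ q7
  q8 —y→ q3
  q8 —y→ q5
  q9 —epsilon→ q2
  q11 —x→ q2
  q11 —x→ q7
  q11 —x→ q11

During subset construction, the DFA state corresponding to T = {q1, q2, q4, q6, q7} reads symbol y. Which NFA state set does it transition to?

{q0, q1, q2, q4, q5, q6, q7}

q4 on y → {q1}.
q6 on y → {q0}.
No y-transition from q1, q2, q7.
Union after reading y: {q0, q1}.
Now take the epsilon-closure:
From q0 via epsilon: add q5.
From q1 via epsilon: add q2.
From q2 via epsilon: add q4.
From q5 via epsilon: add q6.
From q4 via epsilon: add q7.
No new states can be added; the closed set is {q0, q1, q2, q4, q5, q6, q7}.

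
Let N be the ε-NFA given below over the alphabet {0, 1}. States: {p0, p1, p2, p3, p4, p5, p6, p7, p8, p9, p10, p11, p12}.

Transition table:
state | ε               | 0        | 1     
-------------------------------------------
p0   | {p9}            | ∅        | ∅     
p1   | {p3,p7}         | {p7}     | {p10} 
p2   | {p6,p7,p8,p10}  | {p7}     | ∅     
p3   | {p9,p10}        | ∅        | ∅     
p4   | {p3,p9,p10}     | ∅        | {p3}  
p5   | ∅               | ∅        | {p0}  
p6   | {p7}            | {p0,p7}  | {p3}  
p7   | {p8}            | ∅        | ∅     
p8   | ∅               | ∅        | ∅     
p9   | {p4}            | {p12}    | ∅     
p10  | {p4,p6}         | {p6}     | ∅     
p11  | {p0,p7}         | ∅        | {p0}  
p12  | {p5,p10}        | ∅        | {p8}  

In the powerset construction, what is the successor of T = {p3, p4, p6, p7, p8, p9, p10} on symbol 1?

{p3, p4, p6, p7, p8, p9, p10}

p4 on 1 → {p3}.
p6 on 1 → {p3}.
No 1-transition from p3, p7, p8, p9, p10.
Union after reading 1: {p3}.
Now take the ε-closure:
From p3 via ε: add p9, p10.
From p9 via ε: add p4.
From p10 via ε: add p6.
From p6 via ε: add p7.
From p7 via ε: add p8.
No new states can be added; the closed set is {p3, p4, p6, p7, p8, p9, p10}.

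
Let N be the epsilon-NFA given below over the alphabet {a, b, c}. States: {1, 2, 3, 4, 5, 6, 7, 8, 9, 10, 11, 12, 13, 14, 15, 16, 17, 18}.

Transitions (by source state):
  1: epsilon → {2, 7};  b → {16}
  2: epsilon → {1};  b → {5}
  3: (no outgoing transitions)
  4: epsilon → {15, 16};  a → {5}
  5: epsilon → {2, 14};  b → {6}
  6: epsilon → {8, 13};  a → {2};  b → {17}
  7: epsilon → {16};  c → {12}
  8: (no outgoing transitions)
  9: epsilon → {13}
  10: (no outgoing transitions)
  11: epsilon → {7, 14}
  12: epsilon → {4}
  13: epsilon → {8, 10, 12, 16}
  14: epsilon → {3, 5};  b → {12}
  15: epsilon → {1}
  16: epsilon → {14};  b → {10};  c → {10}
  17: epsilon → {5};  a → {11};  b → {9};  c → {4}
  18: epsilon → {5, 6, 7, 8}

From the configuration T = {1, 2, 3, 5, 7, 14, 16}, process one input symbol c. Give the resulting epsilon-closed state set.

7 on c → {12}.
16 on c → {10}.
No c-transition from 1, 2, 3, 5, 14.
Union after reading c: {10, 12}.
Now take the epsilon-closure:
From 12 via epsilon: add 4.
From 4 via epsilon: add 15, 16.
From 15 via epsilon: add 1.
From 16 via epsilon: add 14.
From 1 via epsilon: add 2, 7.
From 14 via epsilon: add 3, 5.
No new states can be added; the closed set is {1, 2, 3, 4, 5, 7, 10, 12, 14, 15, 16}.

{1, 2, 3, 4, 5, 7, 10, 12, 14, 15, 16}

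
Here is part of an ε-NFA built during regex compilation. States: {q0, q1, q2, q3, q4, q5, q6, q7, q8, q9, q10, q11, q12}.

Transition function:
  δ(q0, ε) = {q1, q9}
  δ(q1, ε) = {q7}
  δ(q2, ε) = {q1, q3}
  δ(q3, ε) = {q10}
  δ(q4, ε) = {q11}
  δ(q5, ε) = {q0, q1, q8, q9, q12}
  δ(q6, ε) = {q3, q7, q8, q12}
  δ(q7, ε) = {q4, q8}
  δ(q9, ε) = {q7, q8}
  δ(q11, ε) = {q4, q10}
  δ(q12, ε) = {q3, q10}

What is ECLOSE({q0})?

{q0, q1, q4, q7, q8, q9, q10, q11}

Start with {q0}.
From q0 via ε: add q1, q9.
From q1 via ε: add q7.
From q9 via ε: add q8.
From q7 via ε: add q4.
From q4 via ε: add q11.
From q11 via ε: add q10.
No new states can be added; the closed set is {q0, q1, q4, q7, q8, q9, q10, q11}.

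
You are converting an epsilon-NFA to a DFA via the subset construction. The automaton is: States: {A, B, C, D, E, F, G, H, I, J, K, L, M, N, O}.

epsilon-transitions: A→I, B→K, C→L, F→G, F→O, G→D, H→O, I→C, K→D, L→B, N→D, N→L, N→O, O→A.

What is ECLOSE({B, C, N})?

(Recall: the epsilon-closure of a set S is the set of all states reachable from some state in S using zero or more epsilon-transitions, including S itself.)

{A, B, C, D, I, K, L, N, O}

Start with {B, C, N}.
From B via epsilon: add K.
From C via epsilon: add L.
From N via epsilon: add D, O.
From O via epsilon: add A.
From A via epsilon: add I.
No new states can be added; the closed set is {A, B, C, D, I, K, L, N, O}.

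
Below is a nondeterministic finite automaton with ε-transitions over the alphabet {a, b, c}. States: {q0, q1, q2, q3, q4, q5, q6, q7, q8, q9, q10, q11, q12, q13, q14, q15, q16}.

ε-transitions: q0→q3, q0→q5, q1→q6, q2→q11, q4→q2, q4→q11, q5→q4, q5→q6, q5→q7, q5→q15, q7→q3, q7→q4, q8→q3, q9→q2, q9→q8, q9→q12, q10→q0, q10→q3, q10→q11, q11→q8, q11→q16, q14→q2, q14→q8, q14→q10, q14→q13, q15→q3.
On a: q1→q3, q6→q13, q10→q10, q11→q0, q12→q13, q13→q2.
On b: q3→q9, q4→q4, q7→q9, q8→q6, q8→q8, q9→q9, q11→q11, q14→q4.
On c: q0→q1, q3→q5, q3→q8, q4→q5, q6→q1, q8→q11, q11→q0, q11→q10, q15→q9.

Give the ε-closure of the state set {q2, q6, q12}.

Start with {q2, q6, q12}.
From q2 via ε: add q11.
From q11 via ε: add q8, q16.
From q8 via ε: add q3.
No new states can be added; the closed set is {q2, q3, q6, q8, q11, q12, q16}.

{q2, q3, q6, q8, q11, q12, q16}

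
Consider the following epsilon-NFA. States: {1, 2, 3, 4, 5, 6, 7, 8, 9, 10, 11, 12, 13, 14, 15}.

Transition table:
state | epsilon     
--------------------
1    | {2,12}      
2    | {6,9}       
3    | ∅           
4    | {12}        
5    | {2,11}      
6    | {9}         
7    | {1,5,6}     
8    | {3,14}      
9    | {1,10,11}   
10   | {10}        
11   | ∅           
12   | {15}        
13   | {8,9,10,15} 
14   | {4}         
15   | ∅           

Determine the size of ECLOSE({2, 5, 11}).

Start with {2, 5, 11}.
From 2 via epsilon: add 6, 9.
From 9 via epsilon: add 1, 10.
From 1 via epsilon: add 12.
From 12 via epsilon: add 15.
epsilon-closure = {1, 2, 5, 6, 9, 10, 11, 12, 15}, which has 9 states.

9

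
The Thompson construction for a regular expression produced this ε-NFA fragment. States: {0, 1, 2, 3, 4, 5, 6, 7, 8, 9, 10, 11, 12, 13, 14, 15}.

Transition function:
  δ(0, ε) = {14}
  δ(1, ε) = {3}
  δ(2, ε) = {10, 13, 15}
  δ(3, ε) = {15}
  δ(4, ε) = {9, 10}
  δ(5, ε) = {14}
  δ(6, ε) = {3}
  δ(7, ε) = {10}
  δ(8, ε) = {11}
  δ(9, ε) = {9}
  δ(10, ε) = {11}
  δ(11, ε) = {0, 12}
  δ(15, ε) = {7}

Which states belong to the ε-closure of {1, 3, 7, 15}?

{0, 1, 3, 7, 10, 11, 12, 14, 15}

Start with {1, 3, 7, 15}.
From 7 via ε: add 10.
From 10 via ε: add 11.
From 11 via ε: add 0, 12.
From 0 via ε: add 14.
No new states can be added; the closed set is {0, 1, 3, 7, 10, 11, 12, 14, 15}.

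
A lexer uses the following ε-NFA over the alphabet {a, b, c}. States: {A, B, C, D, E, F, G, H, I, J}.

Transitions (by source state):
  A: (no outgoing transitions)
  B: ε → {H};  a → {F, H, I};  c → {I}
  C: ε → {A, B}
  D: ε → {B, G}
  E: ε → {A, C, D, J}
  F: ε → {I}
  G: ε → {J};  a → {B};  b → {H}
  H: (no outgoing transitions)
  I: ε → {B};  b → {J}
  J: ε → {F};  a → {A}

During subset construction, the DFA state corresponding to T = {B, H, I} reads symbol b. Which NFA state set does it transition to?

I on b → {J}.
No b-transition from B, H.
Union after reading b: {J}.
Now take the ε-closure:
From J via ε: add F.
From F via ε: add I.
From I via ε: add B.
From B via ε: add H.
No new states can be added; the closed set is {B, F, H, I, J}.

{B, F, H, I, J}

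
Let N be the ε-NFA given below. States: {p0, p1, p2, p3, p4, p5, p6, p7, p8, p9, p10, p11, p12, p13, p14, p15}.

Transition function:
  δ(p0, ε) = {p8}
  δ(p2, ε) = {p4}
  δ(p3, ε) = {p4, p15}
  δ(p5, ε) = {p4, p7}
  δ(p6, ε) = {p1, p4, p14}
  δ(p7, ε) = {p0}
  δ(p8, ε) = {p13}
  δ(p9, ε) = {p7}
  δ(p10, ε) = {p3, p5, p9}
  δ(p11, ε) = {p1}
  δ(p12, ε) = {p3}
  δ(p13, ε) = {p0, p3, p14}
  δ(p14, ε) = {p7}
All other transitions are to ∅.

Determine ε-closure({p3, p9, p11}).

{p0, p1, p3, p4, p7, p8, p9, p11, p13, p14, p15}

Start with {p3, p9, p11}.
From p3 via ε: add p4, p15.
From p9 via ε: add p7.
From p11 via ε: add p1.
From p7 via ε: add p0.
From p0 via ε: add p8.
From p8 via ε: add p13.
From p13 via ε: add p14.
No new states can be added; the closed set is {p0, p1, p3, p4, p7, p8, p9, p11, p13, p14, p15}.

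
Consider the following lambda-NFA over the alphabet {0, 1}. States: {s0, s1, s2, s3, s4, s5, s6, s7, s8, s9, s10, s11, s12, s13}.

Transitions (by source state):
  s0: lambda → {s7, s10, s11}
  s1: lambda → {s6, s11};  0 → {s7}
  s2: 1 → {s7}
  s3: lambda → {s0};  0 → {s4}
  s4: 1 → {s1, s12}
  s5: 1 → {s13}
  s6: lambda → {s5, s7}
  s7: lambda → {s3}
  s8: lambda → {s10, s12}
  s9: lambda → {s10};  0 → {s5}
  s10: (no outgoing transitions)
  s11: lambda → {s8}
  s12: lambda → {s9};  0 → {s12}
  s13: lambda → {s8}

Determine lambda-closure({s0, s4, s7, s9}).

Start with {s0, s4, s7, s9}.
From s0 via lambda: add s10, s11.
From s7 via lambda: add s3.
From s11 via lambda: add s8.
From s8 via lambda: add s12.
No new states can be added; the closed set is {s0, s3, s4, s7, s8, s9, s10, s11, s12}.

{s0, s3, s4, s7, s8, s9, s10, s11, s12}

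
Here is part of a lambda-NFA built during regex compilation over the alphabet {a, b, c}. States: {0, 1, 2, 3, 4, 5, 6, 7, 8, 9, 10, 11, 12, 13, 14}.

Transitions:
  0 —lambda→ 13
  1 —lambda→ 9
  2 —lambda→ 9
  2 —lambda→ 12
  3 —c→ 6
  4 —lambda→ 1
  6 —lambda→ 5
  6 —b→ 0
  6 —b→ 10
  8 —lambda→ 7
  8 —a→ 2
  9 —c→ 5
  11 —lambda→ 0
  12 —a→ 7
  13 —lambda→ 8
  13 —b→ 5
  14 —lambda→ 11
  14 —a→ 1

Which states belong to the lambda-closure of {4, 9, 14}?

{0, 1, 4, 7, 8, 9, 11, 13, 14}

Start with {4, 9, 14}.
From 4 via lambda: add 1.
From 14 via lambda: add 11.
From 11 via lambda: add 0.
From 0 via lambda: add 13.
From 13 via lambda: add 8.
From 8 via lambda: add 7.
No new states can be added; the closed set is {0, 1, 4, 7, 8, 9, 11, 13, 14}.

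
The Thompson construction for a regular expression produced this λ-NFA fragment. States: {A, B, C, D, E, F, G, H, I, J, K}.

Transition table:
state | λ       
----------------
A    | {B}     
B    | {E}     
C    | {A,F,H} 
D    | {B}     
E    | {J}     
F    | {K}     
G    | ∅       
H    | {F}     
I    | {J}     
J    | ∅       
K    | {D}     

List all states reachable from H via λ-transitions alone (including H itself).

Start with {H}.
From H via λ: add F.
From F via λ: add K.
From K via λ: add D.
From D via λ: add B.
From B via λ: add E.
From E via λ: add J.
No new states can be added; the closed set is {B, D, E, F, H, J, K}.

{B, D, E, F, H, J, K}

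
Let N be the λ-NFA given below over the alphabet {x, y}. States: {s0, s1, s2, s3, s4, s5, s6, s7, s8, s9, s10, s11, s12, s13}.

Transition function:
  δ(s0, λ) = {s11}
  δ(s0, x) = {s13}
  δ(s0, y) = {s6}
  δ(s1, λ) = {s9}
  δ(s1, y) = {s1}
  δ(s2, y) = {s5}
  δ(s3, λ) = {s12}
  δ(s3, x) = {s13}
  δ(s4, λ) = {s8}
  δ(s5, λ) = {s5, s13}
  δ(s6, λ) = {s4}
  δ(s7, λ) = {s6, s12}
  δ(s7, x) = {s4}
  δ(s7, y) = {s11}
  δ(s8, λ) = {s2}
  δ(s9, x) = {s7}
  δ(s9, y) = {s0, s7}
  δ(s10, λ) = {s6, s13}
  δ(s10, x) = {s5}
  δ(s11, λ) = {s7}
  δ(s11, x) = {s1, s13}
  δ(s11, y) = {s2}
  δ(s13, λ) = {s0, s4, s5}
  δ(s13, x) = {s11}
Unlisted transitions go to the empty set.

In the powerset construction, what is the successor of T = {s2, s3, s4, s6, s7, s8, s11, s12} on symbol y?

s2 on y → {s5}.
s7 on y → {s11}.
s11 on y → {s2}.
No y-transition from s3, s4, s6, s8, s12.
Union after reading y: {s2, s5, s11}.
Now take the λ-closure:
From s5 via λ: add s13.
From s11 via λ: add s7.
From s7 via λ: add s6, s12.
From s13 via λ: add s0, s4.
From s4 via λ: add s8.
No new states can be added; the closed set is {s0, s2, s4, s5, s6, s7, s8, s11, s12, s13}.

{s0, s2, s4, s5, s6, s7, s8, s11, s12, s13}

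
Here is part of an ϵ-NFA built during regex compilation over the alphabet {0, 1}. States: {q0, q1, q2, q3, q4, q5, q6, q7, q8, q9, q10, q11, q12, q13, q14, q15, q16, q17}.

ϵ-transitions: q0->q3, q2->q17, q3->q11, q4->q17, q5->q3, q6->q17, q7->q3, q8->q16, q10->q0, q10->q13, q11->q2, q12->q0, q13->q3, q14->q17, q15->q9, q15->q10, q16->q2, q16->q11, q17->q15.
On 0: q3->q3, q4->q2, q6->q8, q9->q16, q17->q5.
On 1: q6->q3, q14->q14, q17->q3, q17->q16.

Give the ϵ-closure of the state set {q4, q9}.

{q0, q2, q3, q4, q9, q10, q11, q13, q15, q17}

Start with {q4, q9}.
From q4 via ϵ: add q17.
From q17 via ϵ: add q15.
From q15 via ϵ: add q10.
From q10 via ϵ: add q0, q13.
From q0 via ϵ: add q3.
From q3 via ϵ: add q11.
From q11 via ϵ: add q2.
No new states can be added; the closed set is {q0, q2, q3, q4, q9, q10, q11, q13, q15, q17}.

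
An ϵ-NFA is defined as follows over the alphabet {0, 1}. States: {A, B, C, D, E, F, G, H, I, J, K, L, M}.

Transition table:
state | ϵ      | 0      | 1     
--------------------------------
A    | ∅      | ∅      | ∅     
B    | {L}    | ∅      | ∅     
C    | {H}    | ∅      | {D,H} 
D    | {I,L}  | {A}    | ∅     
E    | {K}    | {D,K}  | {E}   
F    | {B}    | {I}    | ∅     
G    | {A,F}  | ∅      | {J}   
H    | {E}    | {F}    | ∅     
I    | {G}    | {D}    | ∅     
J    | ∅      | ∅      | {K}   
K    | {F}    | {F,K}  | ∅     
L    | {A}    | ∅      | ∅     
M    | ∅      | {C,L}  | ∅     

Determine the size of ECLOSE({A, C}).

Start with {A, C}.
From C via ϵ: add H.
From H via ϵ: add E.
From E via ϵ: add K.
From K via ϵ: add F.
From F via ϵ: add B.
From B via ϵ: add L.
ϵ-closure = {A, B, C, E, F, H, K, L}, which has 8 states.

8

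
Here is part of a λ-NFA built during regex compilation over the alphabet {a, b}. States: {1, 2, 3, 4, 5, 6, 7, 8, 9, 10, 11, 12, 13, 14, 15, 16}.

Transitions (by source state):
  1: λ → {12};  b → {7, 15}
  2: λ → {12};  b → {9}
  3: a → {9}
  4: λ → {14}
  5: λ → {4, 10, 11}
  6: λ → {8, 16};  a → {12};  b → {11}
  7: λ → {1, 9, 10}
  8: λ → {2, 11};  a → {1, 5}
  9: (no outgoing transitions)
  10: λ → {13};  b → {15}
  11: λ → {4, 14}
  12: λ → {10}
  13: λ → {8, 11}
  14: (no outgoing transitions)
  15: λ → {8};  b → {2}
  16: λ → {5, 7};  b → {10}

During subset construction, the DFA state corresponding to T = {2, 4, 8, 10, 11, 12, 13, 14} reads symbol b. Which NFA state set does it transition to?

{2, 4, 8, 9, 10, 11, 12, 13, 14, 15}

2 on b → {9}.
10 on b → {15}.
No b-transition from 4, 8, 11, 12, 13, 14.
Union after reading b: {9, 15}.
Now take the λ-closure:
From 15 via λ: add 8.
From 8 via λ: add 2, 11.
From 2 via λ: add 12.
From 11 via λ: add 4, 14.
From 12 via λ: add 10.
From 10 via λ: add 13.
No new states can be added; the closed set is {2, 4, 8, 9, 10, 11, 12, 13, 14, 15}.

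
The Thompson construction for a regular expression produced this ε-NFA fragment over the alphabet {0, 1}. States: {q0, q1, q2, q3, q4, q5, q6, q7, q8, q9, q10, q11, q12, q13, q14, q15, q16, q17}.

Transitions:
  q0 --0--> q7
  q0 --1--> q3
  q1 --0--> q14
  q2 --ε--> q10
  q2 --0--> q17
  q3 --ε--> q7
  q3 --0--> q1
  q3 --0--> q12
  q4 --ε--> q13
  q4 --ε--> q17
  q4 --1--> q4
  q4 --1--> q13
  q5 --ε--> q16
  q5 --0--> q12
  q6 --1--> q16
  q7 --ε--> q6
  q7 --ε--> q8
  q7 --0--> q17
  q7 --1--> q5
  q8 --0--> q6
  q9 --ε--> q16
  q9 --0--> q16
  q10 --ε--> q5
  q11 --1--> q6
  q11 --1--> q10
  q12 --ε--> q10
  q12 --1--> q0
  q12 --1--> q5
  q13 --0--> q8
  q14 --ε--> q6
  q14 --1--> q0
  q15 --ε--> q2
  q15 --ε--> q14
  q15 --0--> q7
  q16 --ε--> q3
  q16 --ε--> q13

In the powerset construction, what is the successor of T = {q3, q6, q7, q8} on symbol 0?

q3 on 0 → {q1, q12}.
q7 on 0 → {q17}.
q8 on 0 → {q6}.
No 0-transition from q6.
Union after reading 0: {q1, q6, q12, q17}.
Now take the ε-closure:
From q12 via ε: add q10.
From q10 via ε: add q5.
From q5 via ε: add q16.
From q16 via ε: add q3, q13.
From q3 via ε: add q7.
From q7 via ε: add q8.
No new states can be added; the closed set is {q1, q3, q5, q6, q7, q8, q10, q12, q13, q16, q17}.

{q1, q3, q5, q6, q7, q8, q10, q12, q13, q16, q17}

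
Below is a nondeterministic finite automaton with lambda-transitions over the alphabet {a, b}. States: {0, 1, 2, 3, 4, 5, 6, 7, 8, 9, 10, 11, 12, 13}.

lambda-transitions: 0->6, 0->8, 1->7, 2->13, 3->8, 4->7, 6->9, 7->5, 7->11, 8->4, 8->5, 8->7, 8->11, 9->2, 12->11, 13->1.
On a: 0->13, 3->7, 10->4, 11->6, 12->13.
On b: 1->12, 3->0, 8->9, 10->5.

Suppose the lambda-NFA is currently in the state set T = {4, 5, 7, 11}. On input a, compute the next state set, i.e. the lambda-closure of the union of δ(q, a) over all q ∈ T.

{1, 2, 5, 6, 7, 9, 11, 13}

11 on a → {6}.
No a-transition from 4, 5, 7.
Union after reading a: {6}.
Now take the lambda-closure:
From 6 via lambda: add 9.
From 9 via lambda: add 2.
From 2 via lambda: add 13.
From 13 via lambda: add 1.
From 1 via lambda: add 7.
From 7 via lambda: add 5, 11.
No new states can be added; the closed set is {1, 2, 5, 6, 7, 9, 11, 13}.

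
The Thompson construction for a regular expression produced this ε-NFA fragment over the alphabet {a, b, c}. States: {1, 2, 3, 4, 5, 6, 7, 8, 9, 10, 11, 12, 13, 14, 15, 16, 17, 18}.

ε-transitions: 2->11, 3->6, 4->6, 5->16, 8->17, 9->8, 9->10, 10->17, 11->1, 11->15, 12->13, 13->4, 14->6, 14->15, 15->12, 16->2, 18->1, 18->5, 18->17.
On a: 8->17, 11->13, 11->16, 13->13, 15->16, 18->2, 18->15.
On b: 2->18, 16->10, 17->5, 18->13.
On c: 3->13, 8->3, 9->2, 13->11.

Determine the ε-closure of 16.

Start with {16}.
From 16 via ε: add 2.
From 2 via ε: add 11.
From 11 via ε: add 1, 15.
From 15 via ε: add 12.
From 12 via ε: add 13.
From 13 via ε: add 4.
From 4 via ε: add 6.
No new states can be added; the closed set is {1, 2, 4, 6, 11, 12, 13, 15, 16}.

{1, 2, 4, 6, 11, 12, 13, 15, 16}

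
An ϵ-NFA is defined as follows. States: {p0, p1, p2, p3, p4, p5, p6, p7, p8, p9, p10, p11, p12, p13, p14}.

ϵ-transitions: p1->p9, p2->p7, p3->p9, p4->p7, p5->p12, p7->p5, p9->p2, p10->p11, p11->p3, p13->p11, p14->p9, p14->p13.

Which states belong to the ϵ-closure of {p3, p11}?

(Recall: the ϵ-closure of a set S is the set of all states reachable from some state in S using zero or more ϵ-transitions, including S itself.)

{p2, p3, p5, p7, p9, p11, p12}

Start with {p3, p11}.
From p3 via ϵ: add p9.
From p9 via ϵ: add p2.
From p2 via ϵ: add p7.
From p7 via ϵ: add p5.
From p5 via ϵ: add p12.
No new states can be added; the closed set is {p2, p3, p5, p7, p9, p11, p12}.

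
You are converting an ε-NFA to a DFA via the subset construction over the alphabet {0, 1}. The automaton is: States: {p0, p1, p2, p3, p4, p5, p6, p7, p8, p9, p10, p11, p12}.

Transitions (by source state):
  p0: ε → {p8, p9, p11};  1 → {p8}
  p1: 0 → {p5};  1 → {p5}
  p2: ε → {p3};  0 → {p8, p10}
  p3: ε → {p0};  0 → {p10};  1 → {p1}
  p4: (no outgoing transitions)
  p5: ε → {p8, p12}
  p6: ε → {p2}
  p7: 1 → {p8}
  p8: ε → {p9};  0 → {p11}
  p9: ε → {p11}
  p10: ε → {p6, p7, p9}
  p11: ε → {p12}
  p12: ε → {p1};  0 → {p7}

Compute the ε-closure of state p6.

Start with {p6}.
From p6 via ε: add p2.
From p2 via ε: add p3.
From p3 via ε: add p0.
From p0 via ε: add p8, p9, p11.
From p11 via ε: add p12.
From p12 via ε: add p1.
No new states can be added; the closed set is {p0, p1, p2, p3, p6, p8, p9, p11, p12}.

{p0, p1, p2, p3, p6, p8, p9, p11, p12}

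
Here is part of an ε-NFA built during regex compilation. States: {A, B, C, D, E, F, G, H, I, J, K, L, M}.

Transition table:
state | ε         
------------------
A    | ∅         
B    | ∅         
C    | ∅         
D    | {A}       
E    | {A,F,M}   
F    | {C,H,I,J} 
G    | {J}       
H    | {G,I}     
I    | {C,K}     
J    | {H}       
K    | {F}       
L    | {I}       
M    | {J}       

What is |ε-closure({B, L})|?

Start with {B, L}.
From L via ε: add I.
From I via ε: add C, K.
From K via ε: add F.
From F via ε: add H, J.
From H via ε: add G.
ε-closure = {B, C, F, G, H, I, J, K, L}, which has 9 states.

9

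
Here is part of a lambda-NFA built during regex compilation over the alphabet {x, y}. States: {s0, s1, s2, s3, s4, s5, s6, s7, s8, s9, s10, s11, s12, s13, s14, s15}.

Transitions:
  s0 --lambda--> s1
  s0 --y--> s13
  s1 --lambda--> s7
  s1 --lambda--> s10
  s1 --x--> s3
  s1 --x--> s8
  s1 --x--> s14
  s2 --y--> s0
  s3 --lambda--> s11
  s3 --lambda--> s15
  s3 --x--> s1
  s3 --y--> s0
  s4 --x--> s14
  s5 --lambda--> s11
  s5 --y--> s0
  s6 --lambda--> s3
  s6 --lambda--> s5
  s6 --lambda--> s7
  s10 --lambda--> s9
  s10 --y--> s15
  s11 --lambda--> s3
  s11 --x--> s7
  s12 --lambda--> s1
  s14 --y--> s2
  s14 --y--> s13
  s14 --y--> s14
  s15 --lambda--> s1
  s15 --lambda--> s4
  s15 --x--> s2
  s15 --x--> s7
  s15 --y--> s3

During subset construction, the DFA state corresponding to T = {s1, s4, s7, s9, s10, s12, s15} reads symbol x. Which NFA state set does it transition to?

s1 on x → {s3, s8, s14}.
s4 on x → {s14}.
s15 on x → {s2, s7}.
No x-transition from s7, s9, s10, s12.
Union after reading x: {s2, s3, s7, s8, s14}.
Now take the lambda-closure:
From s3 via lambda: add s11, s15.
From s15 via lambda: add s1, s4.
From s1 via lambda: add s10.
From s10 via lambda: add s9.
No new states can be added; the closed set is {s1, s2, s3, s4, s7, s8, s9, s10, s11, s14, s15}.

{s1, s2, s3, s4, s7, s8, s9, s10, s11, s14, s15}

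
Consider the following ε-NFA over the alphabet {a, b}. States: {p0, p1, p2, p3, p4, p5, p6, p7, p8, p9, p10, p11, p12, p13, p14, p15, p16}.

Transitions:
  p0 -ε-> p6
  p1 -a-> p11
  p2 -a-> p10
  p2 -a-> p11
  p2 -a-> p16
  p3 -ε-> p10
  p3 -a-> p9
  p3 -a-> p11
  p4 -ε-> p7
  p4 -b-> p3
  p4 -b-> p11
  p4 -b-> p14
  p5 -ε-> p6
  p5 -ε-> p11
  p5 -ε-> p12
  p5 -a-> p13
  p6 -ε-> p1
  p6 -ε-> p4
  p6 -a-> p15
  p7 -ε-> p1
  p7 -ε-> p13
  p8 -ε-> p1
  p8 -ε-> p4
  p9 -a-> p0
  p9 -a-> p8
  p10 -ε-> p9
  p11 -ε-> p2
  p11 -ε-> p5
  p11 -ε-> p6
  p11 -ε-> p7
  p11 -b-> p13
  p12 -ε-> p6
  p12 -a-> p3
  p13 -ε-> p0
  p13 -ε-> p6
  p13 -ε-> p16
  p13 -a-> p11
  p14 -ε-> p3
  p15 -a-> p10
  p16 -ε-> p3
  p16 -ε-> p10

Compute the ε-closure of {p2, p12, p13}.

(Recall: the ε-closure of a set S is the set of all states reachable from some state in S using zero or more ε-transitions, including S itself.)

{p0, p1, p2, p3, p4, p6, p7, p9, p10, p12, p13, p16}

Start with {p2, p12, p13}.
From p12 via ε: add p6.
From p13 via ε: add p0, p16.
From p6 via ε: add p1, p4.
From p16 via ε: add p3, p10.
From p4 via ε: add p7.
From p10 via ε: add p9.
No new states can be added; the closed set is {p0, p1, p2, p3, p4, p6, p7, p9, p10, p12, p13, p16}.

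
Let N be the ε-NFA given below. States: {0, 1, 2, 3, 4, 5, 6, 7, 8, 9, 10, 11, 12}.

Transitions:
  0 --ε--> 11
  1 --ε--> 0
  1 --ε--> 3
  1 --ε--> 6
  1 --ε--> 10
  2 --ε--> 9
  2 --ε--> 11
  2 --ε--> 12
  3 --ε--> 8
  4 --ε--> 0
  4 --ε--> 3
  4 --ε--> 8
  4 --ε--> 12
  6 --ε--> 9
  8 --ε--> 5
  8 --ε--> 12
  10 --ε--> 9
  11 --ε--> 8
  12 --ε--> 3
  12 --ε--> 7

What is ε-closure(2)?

{2, 3, 5, 7, 8, 9, 11, 12}

Start with {2}.
From 2 via ε: add 9, 11, 12.
From 11 via ε: add 8.
From 12 via ε: add 3, 7.
From 8 via ε: add 5.
No new states can be added; the closed set is {2, 3, 5, 7, 8, 9, 11, 12}.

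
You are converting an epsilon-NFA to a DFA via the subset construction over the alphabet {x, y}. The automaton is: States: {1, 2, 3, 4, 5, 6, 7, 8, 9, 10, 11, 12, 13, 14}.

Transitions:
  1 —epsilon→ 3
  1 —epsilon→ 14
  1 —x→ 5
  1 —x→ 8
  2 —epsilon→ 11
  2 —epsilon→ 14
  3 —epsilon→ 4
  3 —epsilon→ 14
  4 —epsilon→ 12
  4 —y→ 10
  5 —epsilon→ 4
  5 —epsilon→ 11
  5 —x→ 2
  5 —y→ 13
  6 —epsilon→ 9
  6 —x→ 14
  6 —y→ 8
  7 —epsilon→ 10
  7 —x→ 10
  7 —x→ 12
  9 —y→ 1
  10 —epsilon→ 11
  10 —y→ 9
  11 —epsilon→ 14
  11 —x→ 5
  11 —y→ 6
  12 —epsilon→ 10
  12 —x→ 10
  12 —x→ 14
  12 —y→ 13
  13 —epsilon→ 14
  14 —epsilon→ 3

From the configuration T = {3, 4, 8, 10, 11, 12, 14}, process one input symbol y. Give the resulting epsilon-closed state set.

4 on y → {10}.
10 on y → {9}.
11 on y → {6}.
12 on y → {13}.
No y-transition from 3, 8, 14.
Union after reading y: {6, 9, 10, 13}.
Now take the epsilon-closure:
From 10 via epsilon: add 11.
From 13 via epsilon: add 14.
From 14 via epsilon: add 3.
From 3 via epsilon: add 4.
From 4 via epsilon: add 12.
No new states can be added; the closed set is {3, 4, 6, 9, 10, 11, 12, 13, 14}.

{3, 4, 6, 9, 10, 11, 12, 13, 14}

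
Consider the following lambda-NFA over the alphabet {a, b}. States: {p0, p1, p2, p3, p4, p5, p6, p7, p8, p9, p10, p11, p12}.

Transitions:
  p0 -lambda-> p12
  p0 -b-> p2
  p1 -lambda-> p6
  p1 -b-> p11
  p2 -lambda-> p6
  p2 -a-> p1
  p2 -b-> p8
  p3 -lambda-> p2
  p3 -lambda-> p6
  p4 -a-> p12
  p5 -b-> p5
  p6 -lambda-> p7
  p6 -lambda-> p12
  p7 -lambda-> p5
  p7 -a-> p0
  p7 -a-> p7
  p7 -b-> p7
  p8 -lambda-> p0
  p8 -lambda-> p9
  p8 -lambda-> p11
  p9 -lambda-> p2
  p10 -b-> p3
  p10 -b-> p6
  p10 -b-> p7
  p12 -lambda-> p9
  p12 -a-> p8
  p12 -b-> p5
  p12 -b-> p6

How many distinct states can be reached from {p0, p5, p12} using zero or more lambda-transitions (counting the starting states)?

Start with {p0, p5, p12}.
From p12 via lambda: add p9.
From p9 via lambda: add p2.
From p2 via lambda: add p6.
From p6 via lambda: add p7.
lambda-closure = {p0, p2, p5, p6, p7, p9, p12}, which has 7 states.

7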